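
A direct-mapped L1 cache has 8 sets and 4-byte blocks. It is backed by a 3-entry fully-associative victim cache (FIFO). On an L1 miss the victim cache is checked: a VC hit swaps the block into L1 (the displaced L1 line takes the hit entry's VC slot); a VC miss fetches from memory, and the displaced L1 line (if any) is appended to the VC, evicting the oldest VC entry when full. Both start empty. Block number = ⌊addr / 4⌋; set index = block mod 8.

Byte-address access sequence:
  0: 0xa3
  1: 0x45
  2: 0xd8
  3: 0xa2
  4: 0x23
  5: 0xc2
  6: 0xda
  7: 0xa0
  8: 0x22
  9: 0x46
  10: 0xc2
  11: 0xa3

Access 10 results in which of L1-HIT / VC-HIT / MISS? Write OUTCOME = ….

OUTCOME = VC-HIT

0: 0xa3 (blk 40, set 0) → MISS  vc=[]
1: 0x45 (blk 17, set 1) → MISS  vc=[]
2: 0xd8 (blk 54, set 6) → MISS  vc=[]
3: 0xa2 (blk 40, set 0) → L1-HIT  vc=[]
4: 0x23 (blk 8, set 0) → MISS  vc=[40]
5: 0xc2 (blk 48, set 0) → MISS  vc=[40, 8]
6: 0xda (blk 54, set 6) → L1-HIT  vc=[40, 8]
7: 0xa0 (blk 40, set 0) → VC-HIT  vc=[48, 8]
8: 0x22 (blk 8, set 0) → VC-HIT  vc=[48, 40]
9: 0x46 (blk 17, set 1) → L1-HIT  vc=[48, 40]
10: 0xc2 (blk 48, set 0) → VC-HIT  vc=[8, 40]
11: 0xa3 (blk 40, set 0) → VC-HIT  vc=[8, 48]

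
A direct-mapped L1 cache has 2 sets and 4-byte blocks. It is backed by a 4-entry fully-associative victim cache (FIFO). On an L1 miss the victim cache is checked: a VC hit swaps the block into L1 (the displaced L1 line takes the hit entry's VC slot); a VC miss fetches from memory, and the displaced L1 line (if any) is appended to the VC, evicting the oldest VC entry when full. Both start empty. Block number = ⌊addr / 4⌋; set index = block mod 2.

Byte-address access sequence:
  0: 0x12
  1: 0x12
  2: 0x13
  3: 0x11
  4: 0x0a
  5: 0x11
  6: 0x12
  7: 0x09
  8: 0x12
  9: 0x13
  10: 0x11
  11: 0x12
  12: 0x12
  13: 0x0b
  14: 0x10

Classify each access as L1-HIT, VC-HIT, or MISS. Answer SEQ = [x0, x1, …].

#0 0x12→b4/s0 MISS; vc=[]
#1 0x12→b4/s0 L1-HIT; vc=[]
#2 0x13→b4/s0 L1-HIT; vc=[]
#3 0x11→b4/s0 L1-HIT; vc=[]
#4 0xa→b2/s0 MISS; vc=[4]
#5 0x11→b4/s0 VC-HIT; vc=[2]
#6 0x12→b4/s0 L1-HIT; vc=[2]
#7 0x9→b2/s0 VC-HIT; vc=[4]
#8 0x12→b4/s0 VC-HIT; vc=[2]
#9 0x13→b4/s0 L1-HIT; vc=[2]
#10 0x11→b4/s0 L1-HIT; vc=[2]
#11 0x12→b4/s0 L1-HIT; vc=[2]
#12 0x12→b4/s0 L1-HIT; vc=[2]
#13 0xb→b2/s0 VC-HIT; vc=[4]
#14 0x10→b4/s0 VC-HIT; vc=[2]

SEQ = [MISS, L1-HIT, L1-HIT, L1-HIT, MISS, VC-HIT, L1-HIT, VC-HIT, VC-HIT, L1-HIT, L1-HIT, L1-HIT, L1-HIT, VC-HIT, VC-HIT]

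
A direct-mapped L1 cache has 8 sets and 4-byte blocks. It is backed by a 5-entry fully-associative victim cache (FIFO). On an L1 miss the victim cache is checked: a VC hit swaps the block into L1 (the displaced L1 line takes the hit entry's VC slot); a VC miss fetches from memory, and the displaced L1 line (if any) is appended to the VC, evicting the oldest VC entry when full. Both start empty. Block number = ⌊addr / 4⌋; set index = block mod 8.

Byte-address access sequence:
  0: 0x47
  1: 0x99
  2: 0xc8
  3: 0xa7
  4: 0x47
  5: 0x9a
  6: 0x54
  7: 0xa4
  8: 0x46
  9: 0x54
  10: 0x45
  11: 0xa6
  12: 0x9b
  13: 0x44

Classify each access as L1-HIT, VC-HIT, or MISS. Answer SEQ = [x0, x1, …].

#0 0x47→b17/s1 MISS; vc=[]
#1 0x99→b38/s6 MISS; vc=[]
#2 0xc8→b50/s2 MISS; vc=[]
#3 0xa7→b41/s1 MISS; vc=[17]
#4 0x47→b17/s1 VC-HIT; vc=[41]
#5 0x9a→b38/s6 L1-HIT; vc=[41]
#6 0x54→b21/s5 MISS; vc=[41]
#7 0xa4→b41/s1 VC-HIT; vc=[17]
#8 0x46→b17/s1 VC-HIT; vc=[41]
#9 0x54→b21/s5 L1-HIT; vc=[41]
#10 0x45→b17/s1 L1-HIT; vc=[41]
#11 0xa6→b41/s1 VC-HIT; vc=[17]
#12 0x9b→b38/s6 L1-HIT; vc=[17]
#13 0x44→b17/s1 VC-HIT; vc=[41]

SEQ = [MISS, MISS, MISS, MISS, VC-HIT, L1-HIT, MISS, VC-HIT, VC-HIT, L1-HIT, L1-HIT, VC-HIT, L1-HIT, VC-HIT]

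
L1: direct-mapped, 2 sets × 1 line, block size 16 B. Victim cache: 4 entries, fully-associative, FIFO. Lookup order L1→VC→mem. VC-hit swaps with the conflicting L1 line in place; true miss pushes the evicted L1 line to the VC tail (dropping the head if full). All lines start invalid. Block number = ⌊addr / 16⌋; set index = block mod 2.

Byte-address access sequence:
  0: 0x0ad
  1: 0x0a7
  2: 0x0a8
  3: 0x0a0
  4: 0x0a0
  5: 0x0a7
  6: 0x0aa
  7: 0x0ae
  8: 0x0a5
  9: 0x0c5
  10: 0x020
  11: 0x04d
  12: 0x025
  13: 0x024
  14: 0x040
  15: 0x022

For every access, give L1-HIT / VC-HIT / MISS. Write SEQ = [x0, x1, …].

SEQ = [MISS, L1-HIT, L1-HIT, L1-HIT, L1-HIT, L1-HIT, L1-HIT, L1-HIT, L1-HIT, MISS, MISS, MISS, VC-HIT, L1-HIT, VC-HIT, VC-HIT]

#0 0xad→b10/s0 MISS; vc=[]
#1 0xa7→b10/s0 L1-HIT; vc=[]
#2 0xa8→b10/s0 L1-HIT; vc=[]
#3 0xa0→b10/s0 L1-HIT; vc=[]
#4 0xa0→b10/s0 L1-HIT; vc=[]
#5 0xa7→b10/s0 L1-HIT; vc=[]
#6 0xaa→b10/s0 L1-HIT; vc=[]
#7 0xae→b10/s0 L1-HIT; vc=[]
#8 0xa5→b10/s0 L1-HIT; vc=[]
#9 0xc5→b12/s0 MISS; vc=[10]
#10 0x20→b2/s0 MISS; vc=[10,12]
#11 0x4d→b4/s0 MISS; vc=[10,12,2]
#12 0x25→b2/s0 VC-HIT; vc=[10,12,4]
#13 0x24→b2/s0 L1-HIT; vc=[10,12,4]
#14 0x40→b4/s0 VC-HIT; vc=[10,12,2]
#15 0x22→b2/s0 VC-HIT; vc=[10,12,4]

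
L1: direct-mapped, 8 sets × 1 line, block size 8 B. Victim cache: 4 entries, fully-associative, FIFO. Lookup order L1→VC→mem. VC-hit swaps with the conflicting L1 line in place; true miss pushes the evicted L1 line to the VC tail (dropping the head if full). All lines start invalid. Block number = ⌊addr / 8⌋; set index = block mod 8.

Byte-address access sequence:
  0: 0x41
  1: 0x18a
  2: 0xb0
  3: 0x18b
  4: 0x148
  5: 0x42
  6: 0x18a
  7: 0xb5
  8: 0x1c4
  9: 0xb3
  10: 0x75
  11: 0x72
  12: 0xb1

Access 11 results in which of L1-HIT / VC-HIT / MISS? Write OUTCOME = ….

0: 0x41 (blk 8, set 0) → MISS  vc=[]
1: 0x18a (blk 49, set 1) → MISS  vc=[]
2: 0xb0 (blk 22, set 6) → MISS  vc=[]
3: 0x18b (blk 49, set 1) → L1-HIT  vc=[]
4: 0x148 (blk 41, set 1) → MISS  vc=[49]
5: 0x42 (blk 8, set 0) → L1-HIT  vc=[49]
6: 0x18a (blk 49, set 1) → VC-HIT  vc=[41]
7: 0xb5 (blk 22, set 6) → L1-HIT  vc=[41]
8: 0x1c4 (blk 56, set 0) → MISS  vc=[41, 8]
9: 0xb3 (blk 22, set 6) → L1-HIT  vc=[41, 8]
10: 0x75 (blk 14, set 6) → MISS  vc=[41, 8, 22]
11: 0x72 (blk 14, set 6) → L1-HIT  vc=[41, 8, 22]
12: 0xb1 (blk 22, set 6) → VC-HIT  vc=[41, 8, 14]

OUTCOME = L1-HIT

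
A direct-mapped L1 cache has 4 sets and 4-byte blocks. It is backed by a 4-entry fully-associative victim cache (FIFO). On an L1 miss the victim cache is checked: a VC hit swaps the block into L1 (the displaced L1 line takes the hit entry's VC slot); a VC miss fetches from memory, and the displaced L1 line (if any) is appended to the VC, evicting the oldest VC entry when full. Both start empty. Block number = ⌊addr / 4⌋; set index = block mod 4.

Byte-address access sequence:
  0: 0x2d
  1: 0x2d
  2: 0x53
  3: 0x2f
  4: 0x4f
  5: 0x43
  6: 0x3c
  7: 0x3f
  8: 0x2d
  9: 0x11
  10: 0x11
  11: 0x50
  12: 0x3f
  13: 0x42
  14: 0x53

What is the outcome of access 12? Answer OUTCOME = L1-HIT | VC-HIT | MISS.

OUTCOME = VC-HIT

#0 0x2d→b11/s3 MISS; vc=[]
#1 0x2d→b11/s3 L1-HIT; vc=[]
#2 0x53→b20/s0 MISS; vc=[]
#3 0x2f→b11/s3 L1-HIT; vc=[]
#4 0x4f→b19/s3 MISS; vc=[11]
#5 0x43→b16/s0 MISS; vc=[11,20]
#6 0x3c→b15/s3 MISS; vc=[11,20,19]
#7 0x3f→b15/s3 L1-HIT; vc=[11,20,19]
#8 0x2d→b11/s3 VC-HIT; vc=[15,20,19]
#9 0x11→b4/s0 MISS; vc=[15,20,19,16]
#10 0x11→b4/s0 L1-HIT; vc=[15,20,19,16]
#11 0x50→b20/s0 VC-HIT; vc=[15,4,19,16]
#12 0x3f→b15/s3 VC-HIT; vc=[11,4,19,16]
#13 0x42→b16/s0 VC-HIT; vc=[11,4,19,20]
#14 0x53→b20/s0 VC-HIT; vc=[11,4,19,16]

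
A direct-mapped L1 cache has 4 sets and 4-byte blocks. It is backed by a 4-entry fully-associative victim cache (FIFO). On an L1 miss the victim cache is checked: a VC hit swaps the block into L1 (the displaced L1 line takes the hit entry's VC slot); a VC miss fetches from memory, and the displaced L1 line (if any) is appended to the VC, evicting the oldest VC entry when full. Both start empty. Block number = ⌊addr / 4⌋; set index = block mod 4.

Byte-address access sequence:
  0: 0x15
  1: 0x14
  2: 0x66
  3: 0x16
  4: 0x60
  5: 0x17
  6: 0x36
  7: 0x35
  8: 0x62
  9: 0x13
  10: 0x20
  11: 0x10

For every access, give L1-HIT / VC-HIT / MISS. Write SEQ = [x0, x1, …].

SEQ = [MISS, L1-HIT, MISS, VC-HIT, MISS, L1-HIT, MISS, L1-HIT, L1-HIT, MISS, MISS, VC-HIT]

0: 0x15 (blk 5, set 1) → MISS  vc=[]
1: 0x14 (blk 5, set 1) → L1-HIT  vc=[]
2: 0x66 (blk 25, set 1) → MISS  vc=[5]
3: 0x16 (blk 5, set 1) → VC-HIT  vc=[25]
4: 0x60 (blk 24, set 0) → MISS  vc=[25]
5: 0x17 (blk 5, set 1) → L1-HIT  vc=[25]
6: 0x36 (blk 13, set 1) → MISS  vc=[25, 5]
7: 0x35 (blk 13, set 1) → L1-HIT  vc=[25, 5]
8: 0x62 (blk 24, set 0) → L1-HIT  vc=[25, 5]
9: 0x13 (blk 4, set 0) → MISS  vc=[25, 5, 24]
10: 0x20 (blk 8, set 0) → MISS  vc=[25, 5, 24, 4]
11: 0x10 (blk 4, set 0) → VC-HIT  vc=[25, 5, 24, 8]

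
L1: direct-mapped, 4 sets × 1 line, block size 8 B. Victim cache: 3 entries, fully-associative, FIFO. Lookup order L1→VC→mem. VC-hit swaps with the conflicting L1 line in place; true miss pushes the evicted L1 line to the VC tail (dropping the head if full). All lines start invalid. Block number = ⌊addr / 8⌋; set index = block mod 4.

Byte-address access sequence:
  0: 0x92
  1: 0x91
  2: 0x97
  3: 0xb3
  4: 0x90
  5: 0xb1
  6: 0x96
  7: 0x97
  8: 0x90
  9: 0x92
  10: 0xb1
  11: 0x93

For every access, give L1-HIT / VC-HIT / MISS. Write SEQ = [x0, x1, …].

SEQ = [MISS, L1-HIT, L1-HIT, MISS, VC-HIT, VC-HIT, VC-HIT, L1-HIT, L1-HIT, L1-HIT, VC-HIT, VC-HIT]

0: 0x92 (blk 18, set 2) → MISS  vc=[]
1: 0x91 (blk 18, set 2) → L1-HIT  vc=[]
2: 0x97 (blk 18, set 2) → L1-HIT  vc=[]
3: 0xb3 (blk 22, set 2) → MISS  vc=[18]
4: 0x90 (blk 18, set 2) → VC-HIT  vc=[22]
5: 0xb1 (blk 22, set 2) → VC-HIT  vc=[18]
6: 0x96 (blk 18, set 2) → VC-HIT  vc=[22]
7: 0x97 (blk 18, set 2) → L1-HIT  vc=[22]
8: 0x90 (blk 18, set 2) → L1-HIT  vc=[22]
9: 0x92 (blk 18, set 2) → L1-HIT  vc=[22]
10: 0xb1 (blk 22, set 2) → VC-HIT  vc=[18]
11: 0x93 (blk 18, set 2) → VC-HIT  vc=[22]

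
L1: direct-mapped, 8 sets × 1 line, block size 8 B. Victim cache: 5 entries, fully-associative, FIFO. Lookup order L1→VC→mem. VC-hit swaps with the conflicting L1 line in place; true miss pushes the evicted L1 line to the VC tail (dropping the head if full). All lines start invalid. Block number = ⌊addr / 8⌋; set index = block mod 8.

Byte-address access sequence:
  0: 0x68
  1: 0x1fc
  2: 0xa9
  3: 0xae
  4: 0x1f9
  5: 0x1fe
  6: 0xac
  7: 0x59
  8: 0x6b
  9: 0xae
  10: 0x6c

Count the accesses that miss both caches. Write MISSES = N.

  [0] addr=0x68 blk=13 s=5: MISS | VC []
  [1] addr=0x1fc blk=63 s=7: MISS | VC []
  [2] addr=0xa9 blk=21 s=5: MISS | VC [13]
  [3] addr=0xae blk=21 s=5: L1-HIT | VC [13]
  [4] addr=0x1f9 blk=63 s=7: L1-HIT | VC [13]
  [5] addr=0x1fe blk=63 s=7: L1-HIT | VC [13]
  [6] addr=0xac blk=21 s=5: L1-HIT | VC [13]
  [7] addr=0x59 blk=11 s=3: MISS | VC [13]
  [8] addr=0x6b blk=13 s=5: VC-HIT | VC [21]
  [9] addr=0xae blk=21 s=5: VC-HIT | VC [13]
  [10] addr=0x6c blk=13 s=5: VC-HIT | VC [21]

MISSES = 4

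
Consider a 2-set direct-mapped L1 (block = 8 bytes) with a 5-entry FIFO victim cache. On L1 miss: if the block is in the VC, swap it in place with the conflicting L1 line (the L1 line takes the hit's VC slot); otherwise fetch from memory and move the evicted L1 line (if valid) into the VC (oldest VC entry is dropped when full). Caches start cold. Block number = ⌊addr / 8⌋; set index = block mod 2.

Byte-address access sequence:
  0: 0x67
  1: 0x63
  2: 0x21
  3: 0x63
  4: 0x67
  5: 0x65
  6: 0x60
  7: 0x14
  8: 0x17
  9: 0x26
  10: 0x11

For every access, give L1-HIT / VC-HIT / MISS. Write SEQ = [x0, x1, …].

SEQ = [MISS, L1-HIT, MISS, VC-HIT, L1-HIT, L1-HIT, L1-HIT, MISS, L1-HIT, VC-HIT, VC-HIT]

  [0] addr=0x67 blk=12 s=0: MISS | VC []
  [1] addr=0x63 blk=12 s=0: L1-HIT | VC []
  [2] addr=0x21 blk=4 s=0: MISS | VC [12]
  [3] addr=0x63 blk=12 s=0: VC-HIT | VC [4]
  [4] addr=0x67 blk=12 s=0: L1-HIT | VC [4]
  [5] addr=0x65 blk=12 s=0: L1-HIT | VC [4]
  [6] addr=0x60 blk=12 s=0: L1-HIT | VC [4]
  [7] addr=0x14 blk=2 s=0: MISS | VC [4, 12]
  [8] addr=0x17 blk=2 s=0: L1-HIT | VC [4, 12]
  [9] addr=0x26 blk=4 s=0: VC-HIT | VC [2, 12]
  [10] addr=0x11 blk=2 s=0: VC-HIT | VC [4, 12]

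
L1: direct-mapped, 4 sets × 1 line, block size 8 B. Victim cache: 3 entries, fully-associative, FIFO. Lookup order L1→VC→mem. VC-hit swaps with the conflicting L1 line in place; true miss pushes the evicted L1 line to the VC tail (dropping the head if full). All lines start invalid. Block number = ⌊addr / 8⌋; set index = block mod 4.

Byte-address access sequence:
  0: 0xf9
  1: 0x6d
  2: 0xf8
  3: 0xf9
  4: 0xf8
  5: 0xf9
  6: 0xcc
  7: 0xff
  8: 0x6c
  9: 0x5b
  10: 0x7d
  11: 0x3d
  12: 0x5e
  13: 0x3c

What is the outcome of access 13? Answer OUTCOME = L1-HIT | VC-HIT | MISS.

  [0] addr=0xf9 blk=31 s=3: MISS | VC []
  [1] addr=0x6d blk=13 s=1: MISS | VC []
  [2] addr=0xf8 blk=31 s=3: L1-HIT | VC []
  [3] addr=0xf9 blk=31 s=3: L1-HIT | VC []
  [4] addr=0xf8 blk=31 s=3: L1-HIT | VC []
  [5] addr=0xf9 blk=31 s=3: L1-HIT | VC []
  [6] addr=0xcc blk=25 s=1: MISS | VC [13]
  [7] addr=0xff blk=31 s=3: L1-HIT | VC [13]
  [8] addr=0x6c blk=13 s=1: VC-HIT | VC [25]
  [9] addr=0x5b blk=11 s=3: MISS | VC [25, 31]
  [10] addr=0x7d blk=15 s=3: MISS | VC [25, 31, 11]
  [11] addr=0x3d blk=7 s=3: MISS | VC [31, 11, 15]
  [12] addr=0x5e blk=11 s=3: VC-HIT | VC [31, 7, 15]
  [13] addr=0x3c blk=7 s=3: VC-HIT | VC [31, 11, 15]

OUTCOME = VC-HIT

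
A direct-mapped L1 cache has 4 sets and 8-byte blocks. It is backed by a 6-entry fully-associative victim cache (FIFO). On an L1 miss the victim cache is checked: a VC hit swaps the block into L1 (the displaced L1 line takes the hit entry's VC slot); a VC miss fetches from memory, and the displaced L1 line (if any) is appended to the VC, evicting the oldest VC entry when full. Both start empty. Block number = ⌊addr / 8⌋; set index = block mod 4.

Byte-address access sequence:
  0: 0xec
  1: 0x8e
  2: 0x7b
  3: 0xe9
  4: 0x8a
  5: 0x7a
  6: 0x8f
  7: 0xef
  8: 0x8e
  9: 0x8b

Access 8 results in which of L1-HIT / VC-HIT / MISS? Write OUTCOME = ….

#0 0xec→b29/s1 MISS; vc=[]
#1 0x8e→b17/s1 MISS; vc=[29]
#2 0x7b→b15/s3 MISS; vc=[29]
#3 0xe9→b29/s1 VC-HIT; vc=[17]
#4 0x8a→b17/s1 VC-HIT; vc=[29]
#5 0x7a→b15/s3 L1-HIT; vc=[29]
#6 0x8f→b17/s1 L1-HIT; vc=[29]
#7 0xef→b29/s1 VC-HIT; vc=[17]
#8 0x8e→b17/s1 VC-HIT; vc=[29]
#9 0x8b→b17/s1 L1-HIT; vc=[29]

OUTCOME = VC-HIT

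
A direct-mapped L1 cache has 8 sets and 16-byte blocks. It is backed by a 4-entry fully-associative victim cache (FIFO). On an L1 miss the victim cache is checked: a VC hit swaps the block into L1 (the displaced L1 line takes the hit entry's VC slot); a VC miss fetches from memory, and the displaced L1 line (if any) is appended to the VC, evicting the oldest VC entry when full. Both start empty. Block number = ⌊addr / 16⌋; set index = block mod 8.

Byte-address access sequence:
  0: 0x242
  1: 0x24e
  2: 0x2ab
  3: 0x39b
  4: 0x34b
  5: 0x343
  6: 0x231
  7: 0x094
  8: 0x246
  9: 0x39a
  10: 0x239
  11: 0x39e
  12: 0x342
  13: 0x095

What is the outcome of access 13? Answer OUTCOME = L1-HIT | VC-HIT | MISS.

0: 0x242 (blk 36, set 4) → MISS  vc=[]
1: 0x24e (blk 36, set 4) → L1-HIT  vc=[]
2: 0x2ab (blk 42, set 2) → MISS  vc=[]
3: 0x39b (blk 57, set 1) → MISS  vc=[]
4: 0x34b (blk 52, set 4) → MISS  vc=[36]
5: 0x343 (blk 52, set 4) → L1-HIT  vc=[36]
6: 0x231 (blk 35, set 3) → MISS  vc=[36]
7: 0x94 (blk 9, set 1) → MISS  vc=[36, 57]
8: 0x246 (blk 36, set 4) → VC-HIT  vc=[52, 57]
9: 0x39a (blk 57, set 1) → VC-HIT  vc=[52, 9]
10: 0x239 (blk 35, set 3) → L1-HIT  vc=[52, 9]
11: 0x39e (blk 57, set 1) → L1-HIT  vc=[52, 9]
12: 0x342 (blk 52, set 4) → VC-HIT  vc=[36, 9]
13: 0x95 (blk 9, set 1) → VC-HIT  vc=[36, 57]

OUTCOME = VC-HIT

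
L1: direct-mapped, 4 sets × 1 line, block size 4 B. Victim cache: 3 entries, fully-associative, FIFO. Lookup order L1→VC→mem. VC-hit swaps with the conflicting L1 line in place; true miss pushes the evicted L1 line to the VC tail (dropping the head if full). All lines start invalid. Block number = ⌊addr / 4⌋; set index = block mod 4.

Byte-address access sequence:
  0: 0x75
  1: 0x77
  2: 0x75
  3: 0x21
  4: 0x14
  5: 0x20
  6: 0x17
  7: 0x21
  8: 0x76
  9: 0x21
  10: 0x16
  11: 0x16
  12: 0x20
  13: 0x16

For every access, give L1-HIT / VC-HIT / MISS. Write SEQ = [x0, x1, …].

SEQ = [MISS, L1-HIT, L1-HIT, MISS, MISS, L1-HIT, L1-HIT, L1-HIT, VC-HIT, L1-HIT, VC-HIT, L1-HIT, L1-HIT, L1-HIT]

  [0] addr=0x75 blk=29 s=1: MISS | VC []
  [1] addr=0x77 blk=29 s=1: L1-HIT | VC []
  [2] addr=0x75 blk=29 s=1: L1-HIT | VC []
  [3] addr=0x21 blk=8 s=0: MISS | VC []
  [4] addr=0x14 blk=5 s=1: MISS | VC [29]
  [5] addr=0x20 blk=8 s=0: L1-HIT | VC [29]
  [6] addr=0x17 blk=5 s=1: L1-HIT | VC [29]
  [7] addr=0x21 blk=8 s=0: L1-HIT | VC [29]
  [8] addr=0x76 blk=29 s=1: VC-HIT | VC [5]
  [9] addr=0x21 blk=8 s=0: L1-HIT | VC [5]
  [10] addr=0x16 blk=5 s=1: VC-HIT | VC [29]
  [11] addr=0x16 blk=5 s=1: L1-HIT | VC [29]
  [12] addr=0x20 blk=8 s=0: L1-HIT | VC [29]
  [13] addr=0x16 blk=5 s=1: L1-HIT | VC [29]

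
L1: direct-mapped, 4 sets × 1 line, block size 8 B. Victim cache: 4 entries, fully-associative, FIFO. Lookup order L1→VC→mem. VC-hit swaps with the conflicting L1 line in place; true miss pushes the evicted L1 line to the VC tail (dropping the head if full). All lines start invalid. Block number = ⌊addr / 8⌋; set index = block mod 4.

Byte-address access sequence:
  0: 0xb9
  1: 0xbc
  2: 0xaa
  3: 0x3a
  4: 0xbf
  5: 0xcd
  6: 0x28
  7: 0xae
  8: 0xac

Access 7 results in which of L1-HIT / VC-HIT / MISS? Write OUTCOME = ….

OUTCOME = VC-HIT

#0 0xb9→b23/s3 MISS; vc=[]
#1 0xbc→b23/s3 L1-HIT; vc=[]
#2 0xaa→b21/s1 MISS; vc=[]
#3 0x3a→b7/s3 MISS; vc=[23]
#4 0xbf→b23/s3 VC-HIT; vc=[7]
#5 0xcd→b25/s1 MISS; vc=[7,21]
#6 0x28→b5/s1 MISS; vc=[7,21,25]
#7 0xae→b21/s1 VC-HIT; vc=[7,5,25]
#8 0xac→b21/s1 L1-HIT; vc=[7,5,25]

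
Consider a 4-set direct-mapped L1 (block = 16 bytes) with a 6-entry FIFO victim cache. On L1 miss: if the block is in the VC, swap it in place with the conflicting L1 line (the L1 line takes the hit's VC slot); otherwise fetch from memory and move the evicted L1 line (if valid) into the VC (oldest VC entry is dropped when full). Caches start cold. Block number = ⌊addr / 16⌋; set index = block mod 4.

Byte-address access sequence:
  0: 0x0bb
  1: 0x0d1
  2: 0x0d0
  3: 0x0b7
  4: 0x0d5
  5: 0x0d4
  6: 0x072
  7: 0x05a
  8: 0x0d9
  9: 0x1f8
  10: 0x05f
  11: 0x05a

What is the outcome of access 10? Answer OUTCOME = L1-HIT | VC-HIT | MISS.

OUTCOME = VC-HIT

#0 0xbb→b11/s3 MISS; vc=[]
#1 0xd1→b13/s1 MISS; vc=[]
#2 0xd0→b13/s1 L1-HIT; vc=[]
#3 0xb7→b11/s3 L1-HIT; vc=[]
#4 0xd5→b13/s1 L1-HIT; vc=[]
#5 0xd4→b13/s1 L1-HIT; vc=[]
#6 0x72→b7/s3 MISS; vc=[11]
#7 0x5a→b5/s1 MISS; vc=[11,13]
#8 0xd9→b13/s1 VC-HIT; vc=[11,5]
#9 0x1f8→b31/s3 MISS; vc=[11,5,7]
#10 0x5f→b5/s1 VC-HIT; vc=[11,13,7]
#11 0x5a→b5/s1 L1-HIT; vc=[11,13,7]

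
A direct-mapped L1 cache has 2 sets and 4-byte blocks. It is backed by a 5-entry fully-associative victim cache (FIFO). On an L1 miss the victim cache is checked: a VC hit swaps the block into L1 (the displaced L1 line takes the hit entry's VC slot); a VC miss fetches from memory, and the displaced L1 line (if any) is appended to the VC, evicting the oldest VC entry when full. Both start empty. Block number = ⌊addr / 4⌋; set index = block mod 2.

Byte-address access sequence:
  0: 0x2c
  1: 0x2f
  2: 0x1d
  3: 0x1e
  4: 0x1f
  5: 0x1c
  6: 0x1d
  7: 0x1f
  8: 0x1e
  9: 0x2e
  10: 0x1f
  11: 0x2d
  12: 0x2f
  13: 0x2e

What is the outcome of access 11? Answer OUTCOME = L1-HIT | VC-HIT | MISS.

OUTCOME = VC-HIT

  [0] addr=0x2c blk=11 s=1: MISS | VC []
  [1] addr=0x2f blk=11 s=1: L1-HIT | VC []
  [2] addr=0x1d blk=7 s=1: MISS | VC [11]
  [3] addr=0x1e blk=7 s=1: L1-HIT | VC [11]
  [4] addr=0x1f blk=7 s=1: L1-HIT | VC [11]
  [5] addr=0x1c blk=7 s=1: L1-HIT | VC [11]
  [6] addr=0x1d blk=7 s=1: L1-HIT | VC [11]
  [7] addr=0x1f blk=7 s=1: L1-HIT | VC [11]
  [8] addr=0x1e blk=7 s=1: L1-HIT | VC [11]
  [9] addr=0x2e blk=11 s=1: VC-HIT | VC [7]
  [10] addr=0x1f blk=7 s=1: VC-HIT | VC [11]
  [11] addr=0x2d blk=11 s=1: VC-HIT | VC [7]
  [12] addr=0x2f blk=11 s=1: L1-HIT | VC [7]
  [13] addr=0x2e blk=11 s=1: L1-HIT | VC [7]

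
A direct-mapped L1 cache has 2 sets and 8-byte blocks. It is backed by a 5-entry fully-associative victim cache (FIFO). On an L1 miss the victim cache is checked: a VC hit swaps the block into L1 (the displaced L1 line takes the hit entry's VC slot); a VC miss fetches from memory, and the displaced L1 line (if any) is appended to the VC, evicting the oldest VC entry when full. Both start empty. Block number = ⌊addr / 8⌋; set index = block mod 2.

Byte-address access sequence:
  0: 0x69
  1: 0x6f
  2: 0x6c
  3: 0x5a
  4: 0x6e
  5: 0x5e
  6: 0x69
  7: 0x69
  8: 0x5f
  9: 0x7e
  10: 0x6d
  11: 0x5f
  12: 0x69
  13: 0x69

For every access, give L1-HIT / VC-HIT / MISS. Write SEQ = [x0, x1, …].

SEQ = [MISS, L1-HIT, L1-HIT, MISS, VC-HIT, VC-HIT, VC-HIT, L1-HIT, VC-HIT, MISS, VC-HIT, VC-HIT, VC-HIT, L1-HIT]

0: 0x69 (blk 13, set 1) → MISS  vc=[]
1: 0x6f (blk 13, set 1) → L1-HIT  vc=[]
2: 0x6c (blk 13, set 1) → L1-HIT  vc=[]
3: 0x5a (blk 11, set 1) → MISS  vc=[13]
4: 0x6e (blk 13, set 1) → VC-HIT  vc=[11]
5: 0x5e (blk 11, set 1) → VC-HIT  vc=[13]
6: 0x69 (blk 13, set 1) → VC-HIT  vc=[11]
7: 0x69 (blk 13, set 1) → L1-HIT  vc=[11]
8: 0x5f (blk 11, set 1) → VC-HIT  vc=[13]
9: 0x7e (blk 15, set 1) → MISS  vc=[13, 11]
10: 0x6d (blk 13, set 1) → VC-HIT  vc=[15, 11]
11: 0x5f (blk 11, set 1) → VC-HIT  vc=[15, 13]
12: 0x69 (blk 13, set 1) → VC-HIT  vc=[15, 11]
13: 0x69 (blk 13, set 1) → L1-HIT  vc=[15, 11]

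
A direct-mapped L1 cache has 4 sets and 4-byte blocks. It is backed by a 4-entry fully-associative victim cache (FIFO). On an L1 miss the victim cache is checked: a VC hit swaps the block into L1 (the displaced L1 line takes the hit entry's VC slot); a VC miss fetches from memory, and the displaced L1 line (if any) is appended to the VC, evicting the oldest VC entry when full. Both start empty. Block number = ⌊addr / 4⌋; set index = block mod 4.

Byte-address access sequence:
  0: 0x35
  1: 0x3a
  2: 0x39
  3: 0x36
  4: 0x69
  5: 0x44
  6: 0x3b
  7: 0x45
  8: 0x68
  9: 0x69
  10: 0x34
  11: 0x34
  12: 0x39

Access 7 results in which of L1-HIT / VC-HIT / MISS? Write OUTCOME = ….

0: 0x35 (blk 13, set 1) → MISS  vc=[]
1: 0x3a (blk 14, set 2) → MISS  vc=[]
2: 0x39 (blk 14, set 2) → L1-HIT  vc=[]
3: 0x36 (blk 13, set 1) → L1-HIT  vc=[]
4: 0x69 (blk 26, set 2) → MISS  vc=[14]
5: 0x44 (blk 17, set 1) → MISS  vc=[14, 13]
6: 0x3b (blk 14, set 2) → VC-HIT  vc=[26, 13]
7: 0x45 (blk 17, set 1) → L1-HIT  vc=[26, 13]
8: 0x68 (blk 26, set 2) → VC-HIT  vc=[14, 13]
9: 0x69 (blk 26, set 2) → L1-HIT  vc=[14, 13]
10: 0x34 (blk 13, set 1) → VC-HIT  vc=[14, 17]
11: 0x34 (blk 13, set 1) → L1-HIT  vc=[14, 17]
12: 0x39 (blk 14, set 2) → VC-HIT  vc=[26, 17]

OUTCOME = L1-HIT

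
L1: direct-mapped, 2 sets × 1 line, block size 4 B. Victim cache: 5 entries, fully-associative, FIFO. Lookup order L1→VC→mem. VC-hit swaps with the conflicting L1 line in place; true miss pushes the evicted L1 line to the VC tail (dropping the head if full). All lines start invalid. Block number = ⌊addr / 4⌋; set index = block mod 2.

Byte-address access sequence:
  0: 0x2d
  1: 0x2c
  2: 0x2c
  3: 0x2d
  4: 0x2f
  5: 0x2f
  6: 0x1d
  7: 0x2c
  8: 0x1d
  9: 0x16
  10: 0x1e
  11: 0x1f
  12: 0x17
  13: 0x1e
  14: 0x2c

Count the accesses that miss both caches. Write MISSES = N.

0: 0x2d (blk 11, set 1) → MISS  vc=[]
1: 0x2c (blk 11, set 1) → L1-HIT  vc=[]
2: 0x2c (blk 11, set 1) → L1-HIT  vc=[]
3: 0x2d (blk 11, set 1) → L1-HIT  vc=[]
4: 0x2f (blk 11, set 1) → L1-HIT  vc=[]
5: 0x2f (blk 11, set 1) → L1-HIT  vc=[]
6: 0x1d (blk 7, set 1) → MISS  vc=[11]
7: 0x2c (blk 11, set 1) → VC-HIT  vc=[7]
8: 0x1d (blk 7, set 1) → VC-HIT  vc=[11]
9: 0x16 (blk 5, set 1) → MISS  vc=[11, 7]
10: 0x1e (blk 7, set 1) → VC-HIT  vc=[11, 5]
11: 0x1f (blk 7, set 1) → L1-HIT  vc=[11, 5]
12: 0x17 (blk 5, set 1) → VC-HIT  vc=[11, 7]
13: 0x1e (blk 7, set 1) → VC-HIT  vc=[11, 5]
14: 0x2c (blk 11, set 1) → VC-HIT  vc=[7, 5]

MISSES = 3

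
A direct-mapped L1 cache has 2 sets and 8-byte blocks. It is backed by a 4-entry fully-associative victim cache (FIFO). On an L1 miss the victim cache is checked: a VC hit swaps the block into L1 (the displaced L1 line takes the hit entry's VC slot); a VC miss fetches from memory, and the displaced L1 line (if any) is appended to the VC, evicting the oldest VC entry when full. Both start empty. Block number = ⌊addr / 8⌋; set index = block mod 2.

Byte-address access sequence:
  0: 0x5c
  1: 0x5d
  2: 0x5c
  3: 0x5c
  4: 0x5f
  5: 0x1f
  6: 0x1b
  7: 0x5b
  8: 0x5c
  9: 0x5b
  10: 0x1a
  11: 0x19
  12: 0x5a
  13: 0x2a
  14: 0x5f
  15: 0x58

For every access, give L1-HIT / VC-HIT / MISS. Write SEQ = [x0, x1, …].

SEQ = [MISS, L1-HIT, L1-HIT, L1-HIT, L1-HIT, MISS, L1-HIT, VC-HIT, L1-HIT, L1-HIT, VC-HIT, L1-HIT, VC-HIT, MISS, VC-HIT, L1-HIT]

  [0] addr=0x5c blk=11 s=1: MISS | VC []
  [1] addr=0x5d blk=11 s=1: L1-HIT | VC []
  [2] addr=0x5c blk=11 s=1: L1-HIT | VC []
  [3] addr=0x5c blk=11 s=1: L1-HIT | VC []
  [4] addr=0x5f blk=11 s=1: L1-HIT | VC []
  [5] addr=0x1f blk=3 s=1: MISS | VC [11]
  [6] addr=0x1b blk=3 s=1: L1-HIT | VC [11]
  [7] addr=0x5b blk=11 s=1: VC-HIT | VC [3]
  [8] addr=0x5c blk=11 s=1: L1-HIT | VC [3]
  [9] addr=0x5b blk=11 s=1: L1-HIT | VC [3]
  [10] addr=0x1a blk=3 s=1: VC-HIT | VC [11]
  [11] addr=0x19 blk=3 s=1: L1-HIT | VC [11]
  [12] addr=0x5a blk=11 s=1: VC-HIT | VC [3]
  [13] addr=0x2a blk=5 s=1: MISS | VC [3, 11]
  [14] addr=0x5f blk=11 s=1: VC-HIT | VC [3, 5]
  [15] addr=0x58 blk=11 s=1: L1-HIT | VC [3, 5]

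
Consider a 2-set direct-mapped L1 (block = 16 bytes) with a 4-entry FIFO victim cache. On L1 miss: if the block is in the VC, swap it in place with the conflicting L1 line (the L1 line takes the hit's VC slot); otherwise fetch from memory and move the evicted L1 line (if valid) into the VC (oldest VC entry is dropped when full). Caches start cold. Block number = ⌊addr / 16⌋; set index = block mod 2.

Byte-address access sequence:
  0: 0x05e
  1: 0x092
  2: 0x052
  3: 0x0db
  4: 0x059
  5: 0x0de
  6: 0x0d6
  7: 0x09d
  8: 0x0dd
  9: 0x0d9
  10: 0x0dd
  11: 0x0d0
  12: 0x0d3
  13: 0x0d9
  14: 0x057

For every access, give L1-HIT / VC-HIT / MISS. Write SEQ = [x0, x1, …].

SEQ = [MISS, MISS, VC-HIT, MISS, VC-HIT, VC-HIT, L1-HIT, VC-HIT, VC-HIT, L1-HIT, L1-HIT, L1-HIT, L1-HIT, L1-HIT, VC-HIT]

#0 0x5e→b5/s1 MISS; vc=[]
#1 0x92→b9/s1 MISS; vc=[5]
#2 0x52→b5/s1 VC-HIT; vc=[9]
#3 0xdb→b13/s1 MISS; vc=[9,5]
#4 0x59→b5/s1 VC-HIT; vc=[9,13]
#5 0xde→b13/s1 VC-HIT; vc=[9,5]
#6 0xd6→b13/s1 L1-HIT; vc=[9,5]
#7 0x9d→b9/s1 VC-HIT; vc=[13,5]
#8 0xdd→b13/s1 VC-HIT; vc=[9,5]
#9 0xd9→b13/s1 L1-HIT; vc=[9,5]
#10 0xdd→b13/s1 L1-HIT; vc=[9,5]
#11 0xd0→b13/s1 L1-HIT; vc=[9,5]
#12 0xd3→b13/s1 L1-HIT; vc=[9,5]
#13 0xd9→b13/s1 L1-HIT; vc=[9,5]
#14 0x57→b5/s1 VC-HIT; vc=[9,13]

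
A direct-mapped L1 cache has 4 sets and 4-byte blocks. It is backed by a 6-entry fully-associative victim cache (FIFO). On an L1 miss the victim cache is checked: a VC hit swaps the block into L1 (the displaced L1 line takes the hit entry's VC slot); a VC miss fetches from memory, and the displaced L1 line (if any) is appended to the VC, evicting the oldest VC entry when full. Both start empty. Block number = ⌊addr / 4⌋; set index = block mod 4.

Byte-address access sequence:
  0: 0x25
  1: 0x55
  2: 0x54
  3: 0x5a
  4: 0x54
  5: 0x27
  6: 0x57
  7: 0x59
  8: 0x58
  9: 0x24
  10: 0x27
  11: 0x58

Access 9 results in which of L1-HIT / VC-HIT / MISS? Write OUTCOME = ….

#0 0x25→b9/s1 MISS; vc=[]
#1 0x55→b21/s1 MISS; vc=[9]
#2 0x54→b21/s1 L1-HIT; vc=[9]
#3 0x5a→b22/s2 MISS; vc=[9]
#4 0x54→b21/s1 L1-HIT; vc=[9]
#5 0x27→b9/s1 VC-HIT; vc=[21]
#6 0x57→b21/s1 VC-HIT; vc=[9]
#7 0x59→b22/s2 L1-HIT; vc=[9]
#8 0x58→b22/s2 L1-HIT; vc=[9]
#9 0x24→b9/s1 VC-HIT; vc=[21]
#10 0x27→b9/s1 L1-HIT; vc=[21]
#11 0x58→b22/s2 L1-HIT; vc=[21]

OUTCOME = VC-HIT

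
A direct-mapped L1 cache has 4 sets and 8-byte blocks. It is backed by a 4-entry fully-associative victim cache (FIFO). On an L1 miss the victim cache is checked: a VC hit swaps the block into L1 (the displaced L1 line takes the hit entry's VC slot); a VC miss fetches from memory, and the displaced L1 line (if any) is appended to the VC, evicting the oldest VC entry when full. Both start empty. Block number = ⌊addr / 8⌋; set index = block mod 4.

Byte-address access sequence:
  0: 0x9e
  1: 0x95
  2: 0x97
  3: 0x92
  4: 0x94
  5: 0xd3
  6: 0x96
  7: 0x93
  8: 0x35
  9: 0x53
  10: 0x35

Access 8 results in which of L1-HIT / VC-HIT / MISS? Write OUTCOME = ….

OUTCOME = MISS

0: 0x9e (blk 19, set 3) → MISS  vc=[]
1: 0x95 (blk 18, set 2) → MISS  vc=[]
2: 0x97 (blk 18, set 2) → L1-HIT  vc=[]
3: 0x92 (blk 18, set 2) → L1-HIT  vc=[]
4: 0x94 (blk 18, set 2) → L1-HIT  vc=[]
5: 0xd3 (blk 26, set 2) → MISS  vc=[18]
6: 0x96 (blk 18, set 2) → VC-HIT  vc=[26]
7: 0x93 (blk 18, set 2) → L1-HIT  vc=[26]
8: 0x35 (blk 6, set 2) → MISS  vc=[26, 18]
9: 0x53 (blk 10, set 2) → MISS  vc=[26, 18, 6]
10: 0x35 (blk 6, set 2) → VC-HIT  vc=[26, 18, 10]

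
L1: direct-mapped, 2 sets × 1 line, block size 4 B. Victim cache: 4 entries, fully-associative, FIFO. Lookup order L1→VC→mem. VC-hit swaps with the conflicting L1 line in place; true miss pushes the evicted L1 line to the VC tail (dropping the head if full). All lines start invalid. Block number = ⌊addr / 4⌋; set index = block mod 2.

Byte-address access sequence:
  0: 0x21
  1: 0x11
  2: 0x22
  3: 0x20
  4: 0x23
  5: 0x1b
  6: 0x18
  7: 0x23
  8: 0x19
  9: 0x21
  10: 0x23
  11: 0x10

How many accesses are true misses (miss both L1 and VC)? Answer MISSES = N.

  [0] addr=0x21 blk=8 s=0: MISS | VC []
  [1] addr=0x11 blk=4 s=0: MISS | VC [8]
  [2] addr=0x22 blk=8 s=0: VC-HIT | VC [4]
  [3] addr=0x20 blk=8 s=0: L1-HIT | VC [4]
  [4] addr=0x23 blk=8 s=0: L1-HIT | VC [4]
  [5] addr=0x1b blk=6 s=0: MISS | VC [4, 8]
  [6] addr=0x18 blk=6 s=0: L1-HIT | VC [4, 8]
  [7] addr=0x23 blk=8 s=0: VC-HIT | VC [4, 6]
  [8] addr=0x19 blk=6 s=0: VC-HIT | VC [4, 8]
  [9] addr=0x21 blk=8 s=0: VC-HIT | VC [4, 6]
  [10] addr=0x23 blk=8 s=0: L1-HIT | VC [4, 6]
  [11] addr=0x10 blk=4 s=0: VC-HIT | VC [8, 6]

MISSES = 3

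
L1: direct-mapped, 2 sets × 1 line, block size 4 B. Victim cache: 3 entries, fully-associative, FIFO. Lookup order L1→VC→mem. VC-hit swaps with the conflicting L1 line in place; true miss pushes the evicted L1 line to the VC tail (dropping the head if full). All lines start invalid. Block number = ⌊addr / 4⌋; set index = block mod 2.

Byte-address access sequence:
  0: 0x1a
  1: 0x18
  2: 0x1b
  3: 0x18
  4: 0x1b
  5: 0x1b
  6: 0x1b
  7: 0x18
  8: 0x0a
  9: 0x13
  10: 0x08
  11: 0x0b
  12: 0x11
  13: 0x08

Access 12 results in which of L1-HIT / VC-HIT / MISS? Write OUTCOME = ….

0: 0x1a (blk 6, set 0) → MISS  vc=[]
1: 0x18 (blk 6, set 0) → L1-HIT  vc=[]
2: 0x1b (blk 6, set 0) → L1-HIT  vc=[]
3: 0x18 (blk 6, set 0) → L1-HIT  vc=[]
4: 0x1b (blk 6, set 0) → L1-HIT  vc=[]
5: 0x1b (blk 6, set 0) → L1-HIT  vc=[]
6: 0x1b (blk 6, set 0) → L1-HIT  vc=[]
7: 0x18 (blk 6, set 0) → L1-HIT  vc=[]
8: 0xa (blk 2, set 0) → MISS  vc=[6]
9: 0x13 (blk 4, set 0) → MISS  vc=[6, 2]
10: 0x8 (blk 2, set 0) → VC-HIT  vc=[6, 4]
11: 0xb (blk 2, set 0) → L1-HIT  vc=[6, 4]
12: 0x11 (blk 4, set 0) → VC-HIT  vc=[6, 2]
13: 0x8 (blk 2, set 0) → VC-HIT  vc=[6, 4]

OUTCOME = VC-HIT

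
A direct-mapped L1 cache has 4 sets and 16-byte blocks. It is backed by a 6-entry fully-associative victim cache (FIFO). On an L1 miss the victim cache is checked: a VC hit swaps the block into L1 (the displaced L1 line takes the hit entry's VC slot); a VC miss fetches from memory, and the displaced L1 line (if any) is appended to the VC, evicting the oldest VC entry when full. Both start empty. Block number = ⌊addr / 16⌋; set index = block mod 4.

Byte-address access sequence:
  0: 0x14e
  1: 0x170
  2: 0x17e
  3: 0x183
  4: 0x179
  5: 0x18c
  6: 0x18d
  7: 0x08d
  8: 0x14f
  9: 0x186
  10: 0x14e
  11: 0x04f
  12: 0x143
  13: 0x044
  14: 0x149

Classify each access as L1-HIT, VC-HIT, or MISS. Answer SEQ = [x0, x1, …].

SEQ = [MISS, MISS, L1-HIT, MISS, L1-HIT, L1-HIT, L1-HIT, MISS, VC-HIT, VC-HIT, VC-HIT, MISS, VC-HIT, VC-HIT, VC-HIT]

0: 0x14e (blk 20, set 0) → MISS  vc=[]
1: 0x170 (blk 23, set 3) → MISS  vc=[]
2: 0x17e (blk 23, set 3) → L1-HIT  vc=[]
3: 0x183 (blk 24, set 0) → MISS  vc=[20]
4: 0x179 (blk 23, set 3) → L1-HIT  vc=[20]
5: 0x18c (blk 24, set 0) → L1-HIT  vc=[20]
6: 0x18d (blk 24, set 0) → L1-HIT  vc=[20]
7: 0x8d (blk 8, set 0) → MISS  vc=[20, 24]
8: 0x14f (blk 20, set 0) → VC-HIT  vc=[8, 24]
9: 0x186 (blk 24, set 0) → VC-HIT  vc=[8, 20]
10: 0x14e (blk 20, set 0) → VC-HIT  vc=[8, 24]
11: 0x4f (blk 4, set 0) → MISS  vc=[8, 24, 20]
12: 0x143 (blk 20, set 0) → VC-HIT  vc=[8, 24, 4]
13: 0x44 (blk 4, set 0) → VC-HIT  vc=[8, 24, 20]
14: 0x149 (blk 20, set 0) → VC-HIT  vc=[8, 24, 4]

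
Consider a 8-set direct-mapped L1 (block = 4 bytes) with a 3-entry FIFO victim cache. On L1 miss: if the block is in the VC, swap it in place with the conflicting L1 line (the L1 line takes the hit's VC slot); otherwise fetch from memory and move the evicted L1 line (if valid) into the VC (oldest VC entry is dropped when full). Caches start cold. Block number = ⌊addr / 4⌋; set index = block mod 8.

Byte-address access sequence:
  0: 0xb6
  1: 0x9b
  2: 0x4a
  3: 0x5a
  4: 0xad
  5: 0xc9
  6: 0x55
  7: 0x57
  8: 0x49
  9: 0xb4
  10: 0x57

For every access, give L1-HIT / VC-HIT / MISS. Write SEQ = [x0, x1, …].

SEQ = [MISS, MISS, MISS, MISS, MISS, MISS, MISS, L1-HIT, VC-HIT, VC-HIT, VC-HIT]

#0 0xb6→b45/s5 MISS; vc=[]
#1 0x9b→b38/s6 MISS; vc=[]
#2 0x4a→b18/s2 MISS; vc=[]
#3 0x5a→b22/s6 MISS; vc=[38]
#4 0xad→b43/s3 MISS; vc=[38]
#5 0xc9→b50/s2 MISS; vc=[38,18]
#6 0x55→b21/s5 MISS; vc=[38,18,45]
#7 0x57→b21/s5 L1-HIT; vc=[38,18,45]
#8 0x49→b18/s2 VC-HIT; vc=[38,50,45]
#9 0xb4→b45/s5 VC-HIT; vc=[38,50,21]
#10 0x57→b21/s5 VC-HIT; vc=[38,50,45]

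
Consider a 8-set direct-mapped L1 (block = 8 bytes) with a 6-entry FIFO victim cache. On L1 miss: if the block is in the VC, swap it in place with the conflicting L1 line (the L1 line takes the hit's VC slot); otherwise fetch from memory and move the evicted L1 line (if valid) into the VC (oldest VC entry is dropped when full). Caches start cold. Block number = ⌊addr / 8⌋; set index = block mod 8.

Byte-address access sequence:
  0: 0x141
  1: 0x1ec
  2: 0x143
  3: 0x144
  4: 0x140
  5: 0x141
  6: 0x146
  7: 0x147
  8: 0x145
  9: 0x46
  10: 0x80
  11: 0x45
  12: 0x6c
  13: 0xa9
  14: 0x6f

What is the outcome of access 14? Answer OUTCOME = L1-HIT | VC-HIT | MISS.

  [0] addr=0x141 blk=40 s=0: MISS | VC []
  [1] addr=0x1ec blk=61 s=5: MISS | VC []
  [2] addr=0x143 blk=40 s=0: L1-HIT | VC []
  [3] addr=0x144 blk=40 s=0: L1-HIT | VC []
  [4] addr=0x140 blk=40 s=0: L1-HIT | VC []
  [5] addr=0x141 blk=40 s=0: L1-HIT | VC []
  [6] addr=0x146 blk=40 s=0: L1-HIT | VC []
  [7] addr=0x147 blk=40 s=0: L1-HIT | VC []
  [8] addr=0x145 blk=40 s=0: L1-HIT | VC []
  [9] addr=0x46 blk=8 s=0: MISS | VC [40]
  [10] addr=0x80 blk=16 s=0: MISS | VC [40, 8]
  [11] addr=0x45 blk=8 s=0: VC-HIT | VC [40, 16]
  [12] addr=0x6c blk=13 s=5: MISS | VC [40, 16, 61]
  [13] addr=0xa9 blk=21 s=5: MISS | VC [40, 16, 61, 13]
  [14] addr=0x6f blk=13 s=5: VC-HIT | VC [40, 16, 61, 21]

OUTCOME = VC-HIT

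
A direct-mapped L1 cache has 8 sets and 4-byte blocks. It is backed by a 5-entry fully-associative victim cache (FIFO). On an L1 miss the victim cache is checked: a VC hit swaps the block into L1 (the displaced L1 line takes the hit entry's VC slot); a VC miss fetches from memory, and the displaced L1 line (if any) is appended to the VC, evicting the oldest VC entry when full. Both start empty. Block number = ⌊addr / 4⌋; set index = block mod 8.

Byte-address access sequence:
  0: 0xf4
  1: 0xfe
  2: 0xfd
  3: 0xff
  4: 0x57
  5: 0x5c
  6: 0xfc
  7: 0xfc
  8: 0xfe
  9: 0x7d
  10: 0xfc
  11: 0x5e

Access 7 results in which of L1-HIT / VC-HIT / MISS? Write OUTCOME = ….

  [0] addr=0xf4 blk=61 s=5: MISS | VC []
  [1] addr=0xfe blk=63 s=7: MISS | VC []
  [2] addr=0xfd blk=63 s=7: L1-HIT | VC []
  [3] addr=0xff blk=63 s=7: L1-HIT | VC []
  [4] addr=0x57 blk=21 s=5: MISS | VC [61]
  [5] addr=0x5c blk=23 s=7: MISS | VC [61, 63]
  [6] addr=0xfc blk=63 s=7: VC-HIT | VC [61, 23]
  [7] addr=0xfc blk=63 s=7: L1-HIT | VC [61, 23]
  [8] addr=0xfe blk=63 s=7: L1-HIT | VC [61, 23]
  [9] addr=0x7d blk=31 s=7: MISS | VC [61, 23, 63]
  [10] addr=0xfc blk=63 s=7: VC-HIT | VC [61, 23, 31]
  [11] addr=0x5e blk=23 s=7: VC-HIT | VC [61, 63, 31]

OUTCOME = L1-HIT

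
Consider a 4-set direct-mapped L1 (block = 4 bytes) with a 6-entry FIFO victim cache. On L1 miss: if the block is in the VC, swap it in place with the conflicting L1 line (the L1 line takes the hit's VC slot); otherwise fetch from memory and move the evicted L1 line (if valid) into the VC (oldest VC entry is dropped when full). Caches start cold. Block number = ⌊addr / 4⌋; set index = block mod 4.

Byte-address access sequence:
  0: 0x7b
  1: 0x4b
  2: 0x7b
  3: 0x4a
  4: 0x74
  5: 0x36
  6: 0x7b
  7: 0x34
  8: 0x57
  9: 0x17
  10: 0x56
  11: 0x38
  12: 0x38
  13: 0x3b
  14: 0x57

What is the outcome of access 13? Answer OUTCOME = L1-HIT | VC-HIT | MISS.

#0 0x7b→b30/s2 MISS; vc=[]
#1 0x4b→b18/s2 MISS; vc=[30]
#2 0x7b→b30/s2 VC-HIT; vc=[18]
#3 0x4a→b18/s2 VC-HIT; vc=[30]
#4 0x74→b29/s1 MISS; vc=[30]
#5 0x36→b13/s1 MISS; vc=[30,29]
#6 0x7b→b30/s2 VC-HIT; vc=[18,29]
#7 0x34→b13/s1 L1-HIT; vc=[18,29]
#8 0x57→b21/s1 MISS; vc=[18,29,13]
#9 0x17→b5/s1 MISS; vc=[18,29,13,21]
#10 0x56→b21/s1 VC-HIT; vc=[18,29,13,5]
#11 0x38→b14/s2 MISS; vc=[18,29,13,5,30]
#12 0x38→b14/s2 L1-HIT; vc=[18,29,13,5,30]
#13 0x3b→b14/s2 L1-HIT; vc=[18,29,13,5,30]
#14 0x57→b21/s1 L1-HIT; vc=[18,29,13,5,30]

OUTCOME = L1-HIT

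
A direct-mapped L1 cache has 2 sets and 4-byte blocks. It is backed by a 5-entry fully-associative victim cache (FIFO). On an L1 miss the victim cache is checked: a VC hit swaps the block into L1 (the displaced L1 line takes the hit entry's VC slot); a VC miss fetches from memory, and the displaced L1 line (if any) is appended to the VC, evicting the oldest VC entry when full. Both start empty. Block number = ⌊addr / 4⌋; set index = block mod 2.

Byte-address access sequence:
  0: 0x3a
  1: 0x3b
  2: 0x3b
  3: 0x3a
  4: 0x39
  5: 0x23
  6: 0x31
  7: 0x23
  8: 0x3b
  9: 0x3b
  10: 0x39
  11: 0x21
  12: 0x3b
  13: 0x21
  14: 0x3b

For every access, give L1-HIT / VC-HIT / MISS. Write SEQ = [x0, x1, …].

SEQ = [MISS, L1-HIT, L1-HIT, L1-HIT, L1-HIT, MISS, MISS, VC-HIT, VC-HIT, L1-HIT, L1-HIT, VC-HIT, VC-HIT, VC-HIT, VC-HIT]

#0 0x3a→b14/s0 MISS; vc=[]
#1 0x3b→b14/s0 L1-HIT; vc=[]
#2 0x3b→b14/s0 L1-HIT; vc=[]
#3 0x3a→b14/s0 L1-HIT; vc=[]
#4 0x39→b14/s0 L1-HIT; vc=[]
#5 0x23→b8/s0 MISS; vc=[14]
#6 0x31→b12/s0 MISS; vc=[14,8]
#7 0x23→b8/s0 VC-HIT; vc=[14,12]
#8 0x3b→b14/s0 VC-HIT; vc=[8,12]
#9 0x3b→b14/s0 L1-HIT; vc=[8,12]
#10 0x39→b14/s0 L1-HIT; vc=[8,12]
#11 0x21→b8/s0 VC-HIT; vc=[14,12]
#12 0x3b→b14/s0 VC-HIT; vc=[8,12]
#13 0x21→b8/s0 VC-HIT; vc=[14,12]
#14 0x3b→b14/s0 VC-HIT; vc=[8,12]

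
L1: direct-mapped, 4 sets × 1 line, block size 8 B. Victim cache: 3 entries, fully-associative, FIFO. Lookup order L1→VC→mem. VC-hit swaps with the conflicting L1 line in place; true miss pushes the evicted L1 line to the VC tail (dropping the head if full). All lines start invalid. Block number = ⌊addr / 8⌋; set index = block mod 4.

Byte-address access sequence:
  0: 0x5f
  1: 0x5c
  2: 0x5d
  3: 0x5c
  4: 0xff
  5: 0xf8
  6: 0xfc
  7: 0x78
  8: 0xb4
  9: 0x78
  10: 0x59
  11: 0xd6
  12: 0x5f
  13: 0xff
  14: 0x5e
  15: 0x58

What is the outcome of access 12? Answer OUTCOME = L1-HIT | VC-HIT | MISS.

OUTCOME = L1-HIT

  [0] addr=0x5f blk=11 s=3: MISS | VC []
  [1] addr=0x5c blk=11 s=3: L1-HIT | VC []
  [2] addr=0x5d blk=11 s=3: L1-HIT | VC []
  [3] addr=0x5c blk=11 s=3: L1-HIT | VC []
  [4] addr=0xff blk=31 s=3: MISS | VC [11]
  [5] addr=0xf8 blk=31 s=3: L1-HIT | VC [11]
  [6] addr=0xfc blk=31 s=3: L1-HIT | VC [11]
  [7] addr=0x78 blk=15 s=3: MISS | VC [11, 31]
  [8] addr=0xb4 blk=22 s=2: MISS | VC [11, 31]
  [9] addr=0x78 blk=15 s=3: L1-HIT | VC [11, 31]
  [10] addr=0x59 blk=11 s=3: VC-HIT | VC [15, 31]
  [11] addr=0xd6 blk=26 s=2: MISS | VC [15, 31, 22]
  [12] addr=0x5f blk=11 s=3: L1-HIT | VC [15, 31, 22]
  [13] addr=0xff blk=31 s=3: VC-HIT | VC [15, 11, 22]
  [14] addr=0x5e blk=11 s=3: VC-HIT | VC [15, 31, 22]
  [15] addr=0x58 blk=11 s=3: L1-HIT | VC [15, 31, 22]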